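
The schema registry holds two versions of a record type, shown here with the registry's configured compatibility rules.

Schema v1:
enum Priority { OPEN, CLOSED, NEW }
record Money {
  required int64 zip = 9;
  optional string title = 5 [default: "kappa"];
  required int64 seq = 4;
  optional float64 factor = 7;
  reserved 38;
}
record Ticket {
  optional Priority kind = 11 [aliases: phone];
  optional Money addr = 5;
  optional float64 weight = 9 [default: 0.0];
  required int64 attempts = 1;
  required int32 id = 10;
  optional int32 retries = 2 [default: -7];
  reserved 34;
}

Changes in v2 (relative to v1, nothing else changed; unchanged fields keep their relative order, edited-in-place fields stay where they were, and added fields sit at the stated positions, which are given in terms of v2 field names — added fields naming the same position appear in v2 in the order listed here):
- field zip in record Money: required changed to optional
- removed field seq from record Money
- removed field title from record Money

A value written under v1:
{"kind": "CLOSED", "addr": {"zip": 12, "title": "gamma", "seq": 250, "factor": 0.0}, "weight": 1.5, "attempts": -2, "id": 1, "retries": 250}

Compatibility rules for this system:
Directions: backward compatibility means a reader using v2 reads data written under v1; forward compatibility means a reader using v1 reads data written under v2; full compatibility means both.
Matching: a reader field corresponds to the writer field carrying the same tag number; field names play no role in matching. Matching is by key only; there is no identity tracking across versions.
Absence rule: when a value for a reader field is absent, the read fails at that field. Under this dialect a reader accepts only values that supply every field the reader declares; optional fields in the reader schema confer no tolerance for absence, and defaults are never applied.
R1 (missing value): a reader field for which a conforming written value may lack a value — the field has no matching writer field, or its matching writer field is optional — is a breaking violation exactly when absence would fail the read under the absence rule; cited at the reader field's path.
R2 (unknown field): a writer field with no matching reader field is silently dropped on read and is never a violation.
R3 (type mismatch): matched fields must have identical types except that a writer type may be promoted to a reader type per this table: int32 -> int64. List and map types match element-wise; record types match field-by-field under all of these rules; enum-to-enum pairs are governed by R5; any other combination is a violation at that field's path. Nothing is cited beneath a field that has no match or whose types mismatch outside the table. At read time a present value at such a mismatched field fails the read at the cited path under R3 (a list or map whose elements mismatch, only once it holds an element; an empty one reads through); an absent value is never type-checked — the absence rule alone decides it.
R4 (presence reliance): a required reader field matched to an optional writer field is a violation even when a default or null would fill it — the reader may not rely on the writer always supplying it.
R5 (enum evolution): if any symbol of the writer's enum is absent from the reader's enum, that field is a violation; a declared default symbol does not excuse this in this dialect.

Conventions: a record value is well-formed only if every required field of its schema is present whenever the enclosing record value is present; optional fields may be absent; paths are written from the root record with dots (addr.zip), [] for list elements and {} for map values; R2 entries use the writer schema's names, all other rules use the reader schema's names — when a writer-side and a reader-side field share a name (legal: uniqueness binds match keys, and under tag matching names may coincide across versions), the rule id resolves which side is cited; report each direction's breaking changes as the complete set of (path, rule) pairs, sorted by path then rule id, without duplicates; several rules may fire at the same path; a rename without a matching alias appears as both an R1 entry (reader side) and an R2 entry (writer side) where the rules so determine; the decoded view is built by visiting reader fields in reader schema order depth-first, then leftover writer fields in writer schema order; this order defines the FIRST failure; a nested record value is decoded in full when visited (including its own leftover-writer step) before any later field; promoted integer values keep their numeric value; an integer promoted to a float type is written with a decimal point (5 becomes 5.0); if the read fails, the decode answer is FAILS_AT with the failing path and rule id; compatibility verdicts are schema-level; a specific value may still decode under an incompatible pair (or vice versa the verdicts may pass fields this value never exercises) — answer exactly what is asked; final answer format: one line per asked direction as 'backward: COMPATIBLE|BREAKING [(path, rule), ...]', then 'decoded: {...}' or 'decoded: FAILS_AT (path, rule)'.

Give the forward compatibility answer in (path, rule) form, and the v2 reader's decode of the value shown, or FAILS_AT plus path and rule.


arrows below run writer -> reader for Ticket
forward on Ticket — v1 reading data written by v2:
  writer optional, Priority -> Priority: reader kind maps from writer kind
  writer optional, Money -> Money: reader addr maps from writer addr
  writer optional, float64 -> float64: reader weight maps from writer weight
  writer required, int64 -> int64: reader attempts maps from writer attempts
  writer required, int32 -> int32: reader id maps from writer id
  writer optional, int32 -> int32: reader retries maps from writer retries
  writer optional, int64 -> int64: reader addr.zip maps from writer addr.zip
  addr.title has no writer counterpart
  addr.seq has no writer counterpart
  writer optional, float64 -> float64: reader addr.factor maps from writer addr.factor
  violation R1 at addr
  violation R1 at addr.factor
  violation R1 at addr.seq
  violation R1 at addr.title
  violation R1 at addr.zip
  violation R4 at addr.zip
  violation R1 at kind
  violation R1 at retries
  violation R1 at weight
  => forward verdict for Ticket: BREAKING, 9 violation(s)
migrating the Ticket value to v2:
  kind := "CLOSED"
  addr.zip := 12
  addr.factor := 0.0
  writer addr.title: unmatched, discarded
  writer addr.seq: unmatched, discarded
  weight := 1.5
  attempts := -2
  id := 1
  retries := 250
  => decoded: {"kind": "CLOSED", "addr": {"zip": 12, "factor": 0.0}, "weight": 1.5, "attempts": -2, "id": 1, "retries": 250}

forward: BREAKING [(addr, R1), (addr.factor, R1), (addr.seq, R1), (addr.title, R1), (addr.zip, R1), (addr.zip, R4), (kind, R1), (retries, R1), (weight, R1)]; decoded: {"kind": "CLOSED", "addr": {"zip": 12, "factor": 0.0}, "weight": 1.5, "attempts": -2, "id": 1, "retries": 250}


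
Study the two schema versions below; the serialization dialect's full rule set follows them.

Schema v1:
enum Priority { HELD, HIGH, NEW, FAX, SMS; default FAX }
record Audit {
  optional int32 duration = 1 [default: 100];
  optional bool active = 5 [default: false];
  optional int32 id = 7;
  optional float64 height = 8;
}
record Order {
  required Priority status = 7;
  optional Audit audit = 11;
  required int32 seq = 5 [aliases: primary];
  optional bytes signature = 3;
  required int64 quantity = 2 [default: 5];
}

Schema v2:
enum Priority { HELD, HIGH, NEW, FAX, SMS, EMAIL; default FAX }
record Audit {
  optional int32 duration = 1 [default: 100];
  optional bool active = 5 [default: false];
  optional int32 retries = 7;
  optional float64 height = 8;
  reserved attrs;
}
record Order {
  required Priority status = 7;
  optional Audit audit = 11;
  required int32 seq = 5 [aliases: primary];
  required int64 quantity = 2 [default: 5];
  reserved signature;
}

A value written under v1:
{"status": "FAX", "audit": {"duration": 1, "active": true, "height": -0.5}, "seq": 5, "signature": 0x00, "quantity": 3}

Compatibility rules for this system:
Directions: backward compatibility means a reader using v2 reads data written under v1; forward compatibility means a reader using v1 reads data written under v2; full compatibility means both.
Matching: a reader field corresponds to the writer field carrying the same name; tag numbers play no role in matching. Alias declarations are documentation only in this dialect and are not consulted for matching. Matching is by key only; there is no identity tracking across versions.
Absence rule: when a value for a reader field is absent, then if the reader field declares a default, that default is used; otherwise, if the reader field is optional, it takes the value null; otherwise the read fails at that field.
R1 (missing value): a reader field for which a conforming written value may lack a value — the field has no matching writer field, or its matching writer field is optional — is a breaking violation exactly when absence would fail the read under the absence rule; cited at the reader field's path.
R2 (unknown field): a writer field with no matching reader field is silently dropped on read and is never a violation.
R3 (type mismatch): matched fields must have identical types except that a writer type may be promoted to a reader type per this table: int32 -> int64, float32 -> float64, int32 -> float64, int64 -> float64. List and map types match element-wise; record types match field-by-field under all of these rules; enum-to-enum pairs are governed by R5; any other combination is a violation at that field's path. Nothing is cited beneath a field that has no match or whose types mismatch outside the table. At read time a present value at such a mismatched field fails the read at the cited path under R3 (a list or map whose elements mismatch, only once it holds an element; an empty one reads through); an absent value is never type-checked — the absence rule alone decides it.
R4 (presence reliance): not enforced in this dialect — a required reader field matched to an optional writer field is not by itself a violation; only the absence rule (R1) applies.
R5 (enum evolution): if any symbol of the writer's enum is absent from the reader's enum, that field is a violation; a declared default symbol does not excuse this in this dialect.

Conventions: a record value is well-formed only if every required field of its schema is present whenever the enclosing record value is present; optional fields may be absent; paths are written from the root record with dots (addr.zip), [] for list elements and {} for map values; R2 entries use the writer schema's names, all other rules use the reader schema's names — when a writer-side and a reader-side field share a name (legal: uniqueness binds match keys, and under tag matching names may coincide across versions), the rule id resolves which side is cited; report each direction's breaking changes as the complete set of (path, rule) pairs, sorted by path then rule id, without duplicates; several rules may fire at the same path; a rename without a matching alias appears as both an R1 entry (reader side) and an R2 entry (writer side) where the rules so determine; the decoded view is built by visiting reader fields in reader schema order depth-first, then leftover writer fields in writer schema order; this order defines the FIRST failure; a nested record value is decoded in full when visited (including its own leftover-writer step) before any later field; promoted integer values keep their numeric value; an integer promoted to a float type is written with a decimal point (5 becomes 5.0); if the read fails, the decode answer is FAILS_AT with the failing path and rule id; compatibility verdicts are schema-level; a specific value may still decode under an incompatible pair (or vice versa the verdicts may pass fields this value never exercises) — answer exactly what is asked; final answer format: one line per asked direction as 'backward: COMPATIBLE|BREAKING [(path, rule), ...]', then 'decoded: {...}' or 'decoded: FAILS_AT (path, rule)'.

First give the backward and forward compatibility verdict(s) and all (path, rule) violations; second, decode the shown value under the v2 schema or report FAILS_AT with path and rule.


in Order below, arrows point writer -> reader
backward on Order — v2 reading data written by v1:
  writer required, Priority -> Priority: reader status maps from writer status
  writer optional, Audit -> Audit: reader audit maps from writer audit
  writer required, int32 -> int32: reader seq maps from writer seq
  writer required, int64 -> int64: reader quantity maps from writer quantity
  signature (writer side), unknown to reader
  writer optional, int32 -> int32: reader audit.duration maps from writer audit.duration
  writer optional, bool -> bool: reader audit.active maps from writer audit.active
  audit.retries: no writer-side match
  writer optional, float64 -> float64: reader audit.height maps from writer audit.height
  audit.id (writer side), unknown to reader
  => no violations; backward on Order: COMPATIBLE
forward on Order — v1 reading data written by v2:
  writer required, Priority -> Priority: reader status maps from writer status
  writer optional, Audit -> Audit: reader audit maps from writer audit
  writer required, int32 -> int32: reader seq maps from writer seq
  signature: no writer-side match
  writer required, int64 -> int64: reader quantity maps from writer quantity
  writer optional, int32 -> int32: reader audit.duration maps from writer audit.duration
  writer optional, bool -> bool: reader audit.active maps from writer audit.active
  audit.id: no writer-side match
  writer optional, float64 -> float64: reader audit.height maps from writer audit.height
  audit.retries (writer side), unknown to reader
  R5 fires at status
  => forward verdict for Order: BREAKING, 1 violation(s)
decode walk for Order under reader schema v2:
  status := "FAX"
  audit.duration := 1
  audit.active := true
  audit.retries := null (not supplied -> null)
  audit.height := -0.5
  seq := 5
  quantity := 3
  writer signature: unmatched, discarded
  => decoded: {"status": "FAX", "audit": {"duration": 1, "active": true, "retries": null, "height": -0.5}, "seq": 5, "quantity": 3}

backward: COMPATIBLE []; forward: BREAKING [(status, R5)]; decoded: {"status": "FAX", "audit": {"duration": 1, "active": true, "retries": null, "height": -0.5}, "seq": 5, "quantity": 3}


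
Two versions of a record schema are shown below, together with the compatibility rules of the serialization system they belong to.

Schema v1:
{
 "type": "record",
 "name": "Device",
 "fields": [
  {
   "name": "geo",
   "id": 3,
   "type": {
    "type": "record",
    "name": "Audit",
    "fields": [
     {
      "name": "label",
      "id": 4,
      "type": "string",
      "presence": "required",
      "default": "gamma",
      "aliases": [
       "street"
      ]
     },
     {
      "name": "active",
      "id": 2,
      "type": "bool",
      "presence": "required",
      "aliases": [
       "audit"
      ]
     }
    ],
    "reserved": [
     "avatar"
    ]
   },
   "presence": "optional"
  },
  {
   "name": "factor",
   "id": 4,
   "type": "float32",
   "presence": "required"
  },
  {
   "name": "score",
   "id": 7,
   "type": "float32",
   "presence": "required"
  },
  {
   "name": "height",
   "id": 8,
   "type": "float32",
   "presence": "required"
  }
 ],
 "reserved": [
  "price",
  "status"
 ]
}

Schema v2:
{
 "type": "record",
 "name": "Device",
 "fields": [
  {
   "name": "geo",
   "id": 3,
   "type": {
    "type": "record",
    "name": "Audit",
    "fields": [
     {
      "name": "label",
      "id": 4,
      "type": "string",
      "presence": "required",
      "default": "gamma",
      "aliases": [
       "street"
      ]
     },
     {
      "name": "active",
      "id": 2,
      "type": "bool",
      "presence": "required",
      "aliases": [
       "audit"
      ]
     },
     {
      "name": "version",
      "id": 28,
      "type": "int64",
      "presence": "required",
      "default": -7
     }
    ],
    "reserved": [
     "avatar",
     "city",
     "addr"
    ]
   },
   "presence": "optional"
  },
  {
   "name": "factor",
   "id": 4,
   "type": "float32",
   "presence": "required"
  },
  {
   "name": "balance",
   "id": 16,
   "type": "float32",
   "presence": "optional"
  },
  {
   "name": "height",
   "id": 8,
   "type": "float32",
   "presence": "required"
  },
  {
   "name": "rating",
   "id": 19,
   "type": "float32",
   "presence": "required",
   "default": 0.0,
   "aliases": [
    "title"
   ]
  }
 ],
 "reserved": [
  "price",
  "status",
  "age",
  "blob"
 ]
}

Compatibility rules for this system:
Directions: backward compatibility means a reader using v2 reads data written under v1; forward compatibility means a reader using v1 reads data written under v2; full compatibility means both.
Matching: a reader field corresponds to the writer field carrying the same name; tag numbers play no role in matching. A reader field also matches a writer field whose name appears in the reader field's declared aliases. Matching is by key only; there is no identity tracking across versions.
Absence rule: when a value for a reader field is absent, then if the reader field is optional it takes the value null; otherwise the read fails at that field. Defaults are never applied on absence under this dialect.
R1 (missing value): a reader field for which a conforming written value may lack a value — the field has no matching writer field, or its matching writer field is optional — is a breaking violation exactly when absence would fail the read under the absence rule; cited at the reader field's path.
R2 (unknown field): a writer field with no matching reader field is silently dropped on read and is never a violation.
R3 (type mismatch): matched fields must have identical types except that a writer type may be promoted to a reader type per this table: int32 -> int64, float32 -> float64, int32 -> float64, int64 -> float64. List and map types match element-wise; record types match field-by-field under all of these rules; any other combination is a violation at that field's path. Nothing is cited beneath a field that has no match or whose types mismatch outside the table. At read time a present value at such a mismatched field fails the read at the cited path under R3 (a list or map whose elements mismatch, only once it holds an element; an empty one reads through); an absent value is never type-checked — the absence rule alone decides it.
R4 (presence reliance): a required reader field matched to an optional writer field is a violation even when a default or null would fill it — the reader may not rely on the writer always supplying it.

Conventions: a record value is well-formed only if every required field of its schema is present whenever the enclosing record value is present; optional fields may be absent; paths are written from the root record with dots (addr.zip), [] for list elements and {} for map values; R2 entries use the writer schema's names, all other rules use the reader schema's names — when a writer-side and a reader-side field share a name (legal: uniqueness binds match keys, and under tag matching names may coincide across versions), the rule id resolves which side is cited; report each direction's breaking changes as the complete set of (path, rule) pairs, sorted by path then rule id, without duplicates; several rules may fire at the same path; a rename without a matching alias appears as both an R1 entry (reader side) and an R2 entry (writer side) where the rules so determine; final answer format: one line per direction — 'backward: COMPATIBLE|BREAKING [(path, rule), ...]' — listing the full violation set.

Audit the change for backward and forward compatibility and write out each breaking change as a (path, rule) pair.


backward: BREAKING [(geo.version, R1), (rating, R1)]; forward: BREAKING [(score, R1)]

the writer's type comes first in each Device pair
backward analysis of Device with v2 as reader and v1 as writer:
  writer optional, Audit -> Audit: reader geo maps from writer geo
  writer required, float32 -> float32: reader factor maps from writer factor
  balance has no writer counterpart
  writer required, float32 -> float32: reader height maps from writer height
  rating has no writer counterpart
  writer score: unknown to reader
  writer required, string -> string: reader geo.label maps from writer geo.label
  writer required, bool -> bool: reader geo.active maps from writer geo.active
  geo.version has no writer counterpart
  rule R1 violated at geo.version
  rule R1 violated at rating
  backward on Device therefore BREAKING (2)
forward analysis of Device with v1 as reader and v2 as writer:
  writer optional, Audit -> Audit: reader geo maps from writer geo
  writer required, float32 -> float32: reader factor maps from writer factor
  score has no writer counterpart
  writer required, float32 -> float32: reader height maps from writer height
  writer balance: unknown to reader
  writer rating: unknown to reader
  writer required, string -> string: reader geo.label maps from writer geo.label
  writer required, bool -> bool: reader geo.active maps from writer geo.active
  writer geo.version: unknown to reader
  rule R1 violated at score
  forward on Device therefore BREAKING (1)


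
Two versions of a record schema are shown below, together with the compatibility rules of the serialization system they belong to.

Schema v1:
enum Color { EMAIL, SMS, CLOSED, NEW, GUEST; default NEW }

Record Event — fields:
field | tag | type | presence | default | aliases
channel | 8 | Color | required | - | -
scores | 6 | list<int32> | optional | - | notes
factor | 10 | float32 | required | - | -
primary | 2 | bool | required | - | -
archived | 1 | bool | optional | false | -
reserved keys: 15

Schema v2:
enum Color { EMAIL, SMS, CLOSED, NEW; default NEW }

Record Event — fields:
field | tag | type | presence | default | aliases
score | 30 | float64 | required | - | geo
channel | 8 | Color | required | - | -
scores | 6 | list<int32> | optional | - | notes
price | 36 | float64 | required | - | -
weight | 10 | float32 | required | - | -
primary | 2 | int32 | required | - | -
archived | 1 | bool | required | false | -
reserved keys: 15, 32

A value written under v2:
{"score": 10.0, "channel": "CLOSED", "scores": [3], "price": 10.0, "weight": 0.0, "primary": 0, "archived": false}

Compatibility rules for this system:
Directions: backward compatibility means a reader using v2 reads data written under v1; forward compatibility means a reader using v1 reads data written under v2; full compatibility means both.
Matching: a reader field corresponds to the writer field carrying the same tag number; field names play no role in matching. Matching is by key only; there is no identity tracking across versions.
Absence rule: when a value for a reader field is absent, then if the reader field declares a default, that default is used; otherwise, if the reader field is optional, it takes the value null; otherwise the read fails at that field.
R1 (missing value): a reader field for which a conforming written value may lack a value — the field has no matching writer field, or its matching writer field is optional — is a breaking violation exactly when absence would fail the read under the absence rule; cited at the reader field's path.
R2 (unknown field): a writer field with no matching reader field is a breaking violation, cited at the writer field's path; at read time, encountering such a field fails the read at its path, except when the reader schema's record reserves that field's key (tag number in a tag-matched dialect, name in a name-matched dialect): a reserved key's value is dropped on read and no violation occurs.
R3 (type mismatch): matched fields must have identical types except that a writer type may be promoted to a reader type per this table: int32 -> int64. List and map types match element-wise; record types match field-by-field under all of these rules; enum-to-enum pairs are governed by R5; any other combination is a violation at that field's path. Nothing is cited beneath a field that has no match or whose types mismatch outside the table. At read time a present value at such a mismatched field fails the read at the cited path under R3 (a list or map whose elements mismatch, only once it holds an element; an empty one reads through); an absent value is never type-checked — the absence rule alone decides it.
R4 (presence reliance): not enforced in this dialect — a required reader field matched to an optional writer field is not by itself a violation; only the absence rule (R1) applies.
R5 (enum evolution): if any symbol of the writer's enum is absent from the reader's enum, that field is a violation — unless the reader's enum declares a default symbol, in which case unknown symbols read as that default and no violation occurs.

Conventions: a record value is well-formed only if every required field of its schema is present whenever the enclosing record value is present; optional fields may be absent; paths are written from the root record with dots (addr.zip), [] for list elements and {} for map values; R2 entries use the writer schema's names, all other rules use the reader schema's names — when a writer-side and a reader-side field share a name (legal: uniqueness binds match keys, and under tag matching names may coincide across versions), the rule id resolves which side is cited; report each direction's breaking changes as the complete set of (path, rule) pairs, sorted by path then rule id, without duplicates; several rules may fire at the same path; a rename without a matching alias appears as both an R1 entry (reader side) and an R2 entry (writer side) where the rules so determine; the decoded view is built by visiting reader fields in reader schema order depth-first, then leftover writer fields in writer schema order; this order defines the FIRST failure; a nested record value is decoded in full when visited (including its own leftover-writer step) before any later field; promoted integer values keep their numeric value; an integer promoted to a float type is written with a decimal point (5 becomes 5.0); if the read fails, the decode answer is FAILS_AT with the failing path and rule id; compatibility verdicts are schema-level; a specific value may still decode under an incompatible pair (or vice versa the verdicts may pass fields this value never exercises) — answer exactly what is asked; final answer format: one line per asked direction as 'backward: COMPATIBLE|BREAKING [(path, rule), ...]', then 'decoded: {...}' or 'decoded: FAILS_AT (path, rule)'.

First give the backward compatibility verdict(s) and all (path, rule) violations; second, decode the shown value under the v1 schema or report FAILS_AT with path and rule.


each type pair in Event: writer, then reader
backward pass over Event, reader schema v2, writer schema v1:
  score: no writer-side match
  channel: Color -> Color, writer required; from channel
  scores: list<int32> -> list<int32>, writer optional; from scores
  price: no writer-side match
  weight: float32 -> float32, writer required; from factor
  primary: bool -> int32, writer required; from primary
  archived: bool -> bool, writer optional; from archived
  rule R1 violated at price
  rule R3 violated at primary
  rule R1 violated at score
  backward on Event therefore BREAKING (3)
decode walk for Event under reader schema v1:
  channel := "CLOSED"
  scores := [3]
  factor := 0.0 (from writer weight)
  read fails at primary under R3
  => FAILS_AT (primary, R3)
remaining Event differences; none change what is asked:
  field archived in record Event: optional changed to required -> fires no rule on Event, leaving the asked answer as it is
  enum Color (field channel in record Event): symbol GUEST removed -> fires no rule on Event, leaving the asked answer as it is
  renamed field factor to weight in record Event -> fires no rule on Event, leaving the asked answer as it is

backward: BREAKING [(price, R1), (primary, R3), (score, R1)]; decoded: FAILS_AT (primary, R3)


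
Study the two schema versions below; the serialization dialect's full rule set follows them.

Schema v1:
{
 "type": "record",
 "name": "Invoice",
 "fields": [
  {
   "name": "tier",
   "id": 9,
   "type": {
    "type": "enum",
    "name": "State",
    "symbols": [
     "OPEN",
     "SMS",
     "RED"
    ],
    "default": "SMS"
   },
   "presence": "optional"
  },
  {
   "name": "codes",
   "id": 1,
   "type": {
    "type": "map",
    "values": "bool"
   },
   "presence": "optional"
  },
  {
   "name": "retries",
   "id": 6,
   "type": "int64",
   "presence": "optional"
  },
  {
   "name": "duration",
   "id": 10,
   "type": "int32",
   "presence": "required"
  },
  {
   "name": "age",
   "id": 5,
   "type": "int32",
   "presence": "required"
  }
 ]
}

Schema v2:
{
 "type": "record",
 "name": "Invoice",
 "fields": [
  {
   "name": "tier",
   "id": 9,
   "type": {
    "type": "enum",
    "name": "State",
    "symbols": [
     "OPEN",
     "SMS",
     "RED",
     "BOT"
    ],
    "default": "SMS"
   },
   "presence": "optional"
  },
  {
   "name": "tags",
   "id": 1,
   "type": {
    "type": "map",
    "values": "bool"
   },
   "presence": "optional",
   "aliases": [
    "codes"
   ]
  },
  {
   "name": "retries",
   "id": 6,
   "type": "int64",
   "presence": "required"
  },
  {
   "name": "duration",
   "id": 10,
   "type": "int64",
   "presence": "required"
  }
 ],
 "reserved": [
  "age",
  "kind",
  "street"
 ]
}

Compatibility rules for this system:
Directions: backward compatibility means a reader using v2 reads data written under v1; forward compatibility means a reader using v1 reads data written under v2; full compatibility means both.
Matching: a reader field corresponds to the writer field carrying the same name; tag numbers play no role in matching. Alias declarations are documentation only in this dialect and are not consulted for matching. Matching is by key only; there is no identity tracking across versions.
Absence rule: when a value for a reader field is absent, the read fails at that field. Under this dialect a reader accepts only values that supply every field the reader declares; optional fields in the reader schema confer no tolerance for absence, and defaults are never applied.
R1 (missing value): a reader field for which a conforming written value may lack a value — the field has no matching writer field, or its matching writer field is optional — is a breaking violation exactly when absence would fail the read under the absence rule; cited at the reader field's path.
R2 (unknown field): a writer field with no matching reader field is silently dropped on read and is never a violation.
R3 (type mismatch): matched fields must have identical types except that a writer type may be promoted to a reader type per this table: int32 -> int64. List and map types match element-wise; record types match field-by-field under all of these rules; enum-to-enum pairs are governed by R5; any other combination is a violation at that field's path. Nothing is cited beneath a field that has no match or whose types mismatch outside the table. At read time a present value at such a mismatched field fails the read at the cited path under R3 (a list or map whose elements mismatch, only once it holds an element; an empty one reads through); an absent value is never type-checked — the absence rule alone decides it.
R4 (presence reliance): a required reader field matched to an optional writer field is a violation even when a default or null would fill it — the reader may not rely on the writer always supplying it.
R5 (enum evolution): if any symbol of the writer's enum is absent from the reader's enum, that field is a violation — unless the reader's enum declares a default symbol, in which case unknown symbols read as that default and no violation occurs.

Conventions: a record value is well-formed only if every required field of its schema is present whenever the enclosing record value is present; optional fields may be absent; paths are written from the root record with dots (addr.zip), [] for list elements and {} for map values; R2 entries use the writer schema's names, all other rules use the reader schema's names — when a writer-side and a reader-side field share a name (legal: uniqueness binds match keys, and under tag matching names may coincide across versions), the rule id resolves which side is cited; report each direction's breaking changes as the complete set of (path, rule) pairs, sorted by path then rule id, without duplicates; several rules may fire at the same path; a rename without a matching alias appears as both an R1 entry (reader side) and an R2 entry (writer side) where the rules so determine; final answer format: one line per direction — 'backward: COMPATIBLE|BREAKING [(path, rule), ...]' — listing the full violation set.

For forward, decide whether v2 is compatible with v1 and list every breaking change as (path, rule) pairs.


the writer's type comes first in each Invoice pair
forward pass over Invoice, reader schema v1, writer schema v2:
  tier: State -> State, writer optional; from tier
  codes: no writer-side match
  retries: int64 -> int64, writer required; from retries
  duration: int64 -> int32, writer required; from duration
  age: no writer-side match
  writer field tags has no reader counterpart
  breaking: (age, R1)
  breaking: (codes, R1)
  breaking: (duration, R3)
  breaking: (tier, R1)
  => forward: BREAKING (4)
the other Invoice changes do not affect what is asked:
  enum State (field tier in record Invoice): symbol BOT added -> triggers nothing under Invoice's printed rules — same verdict
  renamed field codes to tags in record Invoice (alias codes declared on the renamed field) -> matters only for Invoice's backward compatibility — outside the asked direction

forward: BREAKING [(age, R1), (codes, R1), (duration, R3), (tier, R1)]


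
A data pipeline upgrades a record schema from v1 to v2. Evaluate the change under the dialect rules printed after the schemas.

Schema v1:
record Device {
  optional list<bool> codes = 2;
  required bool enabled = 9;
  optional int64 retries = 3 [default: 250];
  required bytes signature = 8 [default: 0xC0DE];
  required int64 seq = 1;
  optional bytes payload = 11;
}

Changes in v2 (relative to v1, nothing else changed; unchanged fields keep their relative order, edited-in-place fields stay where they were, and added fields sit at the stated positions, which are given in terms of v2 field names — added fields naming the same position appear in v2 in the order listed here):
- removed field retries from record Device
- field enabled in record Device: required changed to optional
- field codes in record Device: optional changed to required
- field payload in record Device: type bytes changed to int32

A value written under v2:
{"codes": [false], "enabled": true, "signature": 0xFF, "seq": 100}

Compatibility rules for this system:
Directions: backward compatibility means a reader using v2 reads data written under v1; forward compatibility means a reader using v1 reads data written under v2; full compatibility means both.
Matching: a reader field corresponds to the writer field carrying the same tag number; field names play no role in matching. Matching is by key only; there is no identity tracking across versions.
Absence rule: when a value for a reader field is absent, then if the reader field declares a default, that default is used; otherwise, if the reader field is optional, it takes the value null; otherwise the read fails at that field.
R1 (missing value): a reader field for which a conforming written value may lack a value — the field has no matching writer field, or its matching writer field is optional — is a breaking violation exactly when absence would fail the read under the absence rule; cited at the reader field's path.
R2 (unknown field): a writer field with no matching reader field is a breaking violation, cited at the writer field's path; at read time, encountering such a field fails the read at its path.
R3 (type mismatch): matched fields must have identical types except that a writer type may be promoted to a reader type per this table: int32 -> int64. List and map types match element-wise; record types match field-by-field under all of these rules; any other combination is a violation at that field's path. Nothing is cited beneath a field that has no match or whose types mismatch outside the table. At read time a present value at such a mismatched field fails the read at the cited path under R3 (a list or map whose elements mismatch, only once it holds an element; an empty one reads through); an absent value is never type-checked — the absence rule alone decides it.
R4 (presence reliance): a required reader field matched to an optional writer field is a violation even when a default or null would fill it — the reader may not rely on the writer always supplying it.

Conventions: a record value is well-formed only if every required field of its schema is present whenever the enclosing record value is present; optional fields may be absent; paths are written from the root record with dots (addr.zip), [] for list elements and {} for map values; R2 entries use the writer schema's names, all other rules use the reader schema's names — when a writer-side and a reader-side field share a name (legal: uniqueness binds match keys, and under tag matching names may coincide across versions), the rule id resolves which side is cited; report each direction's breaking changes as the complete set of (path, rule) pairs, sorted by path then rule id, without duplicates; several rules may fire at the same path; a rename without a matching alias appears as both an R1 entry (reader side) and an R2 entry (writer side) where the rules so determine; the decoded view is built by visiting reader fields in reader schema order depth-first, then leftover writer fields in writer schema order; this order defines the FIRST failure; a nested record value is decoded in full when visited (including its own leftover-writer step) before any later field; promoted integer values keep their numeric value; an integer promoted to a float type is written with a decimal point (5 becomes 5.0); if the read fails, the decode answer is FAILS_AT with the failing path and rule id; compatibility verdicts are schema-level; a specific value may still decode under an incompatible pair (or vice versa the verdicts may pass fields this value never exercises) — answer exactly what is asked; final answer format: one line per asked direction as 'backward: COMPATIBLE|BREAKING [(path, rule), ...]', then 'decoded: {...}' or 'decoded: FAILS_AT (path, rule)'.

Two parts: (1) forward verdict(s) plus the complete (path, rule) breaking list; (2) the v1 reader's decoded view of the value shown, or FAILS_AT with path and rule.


forward: BREAKING [(enabled, R1), (enabled, R4), (payload, R3)]; decoded: {"codes": [false], "enabled": true, "retries": 250, "signature": 0xFF, "seq": 100, "payload": null}

arrows below run writer -> reader for Device
forward pass over Device, reader schema v1, writer schema v2:
  codes <- codes (list<bool> -> list<bool>, writer required)
  enabled <- enabled (bool -> bool, writer optional)
  no writer field matches reader retries
  signature <- signature (bytes -> bytes, writer required)
  seq <- seq (int64 -> int64, writer required)
  payload <- payload (int32 -> bytes, writer optional)
  R1 fires at enabled
  R4 fires at enabled
  R3 fires at payload
  forward on Device therefore BREAKING (3)
decode walk for Device under reader schema v1:
  codes := [false]
  enabled := true
  retries := 250 (no value, default fills)
  signature := 0xFF
  seq := 100
  payload := null (not supplied -> null)
  => decoded: {"codes": [false], "enabled": true, "retries": 250, "signature": 0xFF, "seq": 100, "payload": null}
remaining Device differences; none change what is asked:
  removed field retries from record Device -> its effect on Device is confined to the backward direction, not asked
  field codes in record Device: optional changed to required -> its effect on Device is confined to the backward direction, not asked


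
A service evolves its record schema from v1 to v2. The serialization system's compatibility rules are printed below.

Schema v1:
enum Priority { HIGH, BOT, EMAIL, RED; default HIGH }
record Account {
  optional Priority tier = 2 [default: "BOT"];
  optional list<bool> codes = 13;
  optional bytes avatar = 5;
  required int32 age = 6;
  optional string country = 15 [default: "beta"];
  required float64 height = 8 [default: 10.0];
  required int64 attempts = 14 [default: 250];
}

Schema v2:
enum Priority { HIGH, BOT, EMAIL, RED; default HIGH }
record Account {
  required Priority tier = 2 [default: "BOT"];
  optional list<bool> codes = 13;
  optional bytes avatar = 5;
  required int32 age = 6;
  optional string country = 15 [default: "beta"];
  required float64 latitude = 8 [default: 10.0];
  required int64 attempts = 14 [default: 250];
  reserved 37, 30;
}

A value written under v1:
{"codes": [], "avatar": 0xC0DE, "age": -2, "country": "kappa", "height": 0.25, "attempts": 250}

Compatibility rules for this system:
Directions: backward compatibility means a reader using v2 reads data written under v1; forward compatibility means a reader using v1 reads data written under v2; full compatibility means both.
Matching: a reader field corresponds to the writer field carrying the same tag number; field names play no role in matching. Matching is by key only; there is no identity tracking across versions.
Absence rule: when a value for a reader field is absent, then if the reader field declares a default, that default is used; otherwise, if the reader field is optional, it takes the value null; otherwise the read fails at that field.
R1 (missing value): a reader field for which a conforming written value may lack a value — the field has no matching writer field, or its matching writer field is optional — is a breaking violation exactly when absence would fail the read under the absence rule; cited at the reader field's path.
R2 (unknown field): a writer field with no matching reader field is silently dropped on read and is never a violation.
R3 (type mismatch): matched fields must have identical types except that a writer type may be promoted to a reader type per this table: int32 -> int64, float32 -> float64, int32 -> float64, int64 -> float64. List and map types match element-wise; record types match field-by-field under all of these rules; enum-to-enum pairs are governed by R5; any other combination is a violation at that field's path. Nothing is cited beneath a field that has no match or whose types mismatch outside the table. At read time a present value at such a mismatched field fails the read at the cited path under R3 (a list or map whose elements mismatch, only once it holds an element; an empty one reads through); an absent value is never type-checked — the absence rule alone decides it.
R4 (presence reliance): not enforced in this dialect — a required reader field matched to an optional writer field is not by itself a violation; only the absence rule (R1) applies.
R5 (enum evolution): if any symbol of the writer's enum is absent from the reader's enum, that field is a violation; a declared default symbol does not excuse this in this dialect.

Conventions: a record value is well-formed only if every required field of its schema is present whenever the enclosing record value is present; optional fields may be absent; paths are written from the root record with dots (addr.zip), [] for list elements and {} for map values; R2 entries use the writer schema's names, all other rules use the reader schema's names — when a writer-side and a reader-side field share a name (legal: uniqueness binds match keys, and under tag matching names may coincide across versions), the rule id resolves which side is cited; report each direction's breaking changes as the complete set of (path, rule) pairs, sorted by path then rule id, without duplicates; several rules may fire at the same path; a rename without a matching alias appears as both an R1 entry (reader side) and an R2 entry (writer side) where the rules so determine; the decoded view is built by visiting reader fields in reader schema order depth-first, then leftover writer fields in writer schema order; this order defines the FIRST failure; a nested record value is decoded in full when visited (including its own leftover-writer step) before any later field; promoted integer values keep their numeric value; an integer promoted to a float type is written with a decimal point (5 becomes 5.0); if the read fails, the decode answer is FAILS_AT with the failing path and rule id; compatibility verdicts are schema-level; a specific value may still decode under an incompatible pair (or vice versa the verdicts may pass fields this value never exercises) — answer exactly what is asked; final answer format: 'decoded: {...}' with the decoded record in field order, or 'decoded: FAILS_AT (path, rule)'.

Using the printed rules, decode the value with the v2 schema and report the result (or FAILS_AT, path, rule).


each type pair in Account: writer, then reader
decode (reader v2):
  tier := "BOT" (absent -> default)
  codes := []
  avatar := 0xC0DE
  age := -2
  country := "kappa"
  latitude := 0.25 (from writer height)
  attempts := 250
  => decoded: {"tier": "BOT", "codes": [], "avatar": 0xC0DE, "age": -2, "country": "kappa", "latitude": 0.25, "attempts": 250}
the rest of the Account diff is inert for this question:
  field tier in record Account: optional changed to required -> no rule fires on it and the decoded Account view is identical with or without it

decoded: {"tier": "BOT", "codes": [], "avatar": 0xC0DE, "age": -2, "country": "kappa", "latitude": 0.25, "attempts": 250}
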